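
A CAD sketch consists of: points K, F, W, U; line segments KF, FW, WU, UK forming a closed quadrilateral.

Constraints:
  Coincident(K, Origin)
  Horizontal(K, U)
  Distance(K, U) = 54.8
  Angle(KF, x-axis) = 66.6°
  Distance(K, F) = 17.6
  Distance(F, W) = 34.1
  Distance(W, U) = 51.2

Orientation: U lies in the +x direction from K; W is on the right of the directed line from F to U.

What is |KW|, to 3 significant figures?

19.2

Checks: |FW| = 34.10 ✓; |WU| = 51.20 ✓.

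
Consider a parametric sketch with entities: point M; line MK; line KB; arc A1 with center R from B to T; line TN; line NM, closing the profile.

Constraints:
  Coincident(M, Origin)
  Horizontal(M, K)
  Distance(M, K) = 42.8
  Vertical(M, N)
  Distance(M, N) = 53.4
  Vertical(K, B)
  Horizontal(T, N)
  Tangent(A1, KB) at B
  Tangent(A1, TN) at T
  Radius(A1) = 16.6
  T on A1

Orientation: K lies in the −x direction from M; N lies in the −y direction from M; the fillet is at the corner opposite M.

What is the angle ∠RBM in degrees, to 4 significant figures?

40.69°

M is at the origin; M and K share the same y with |MK| = 42.8 and K on the −x side, so K = (-42.80, 0.000). MN is vertical with |MN| = 53.4 and N on the −y side, so N = (0.000, -53.40). The virtual corner opposite M is at (-42.80, -53.40). Since A1 is tangent to KB there, RB ⟂ KB and since A1 is tangent to TN there, RT ⟂ TN, with radius 16.6, so the center R sits 16.6 in from both sides at R = (-26.20, -36.80). That places the tangent points at B = (-42.80, -36.80) on KB and T = (-26.20, -53.40) on TN. Then cos ∠RBM = BR·BM / (|BR||BM|), giving 40.69°.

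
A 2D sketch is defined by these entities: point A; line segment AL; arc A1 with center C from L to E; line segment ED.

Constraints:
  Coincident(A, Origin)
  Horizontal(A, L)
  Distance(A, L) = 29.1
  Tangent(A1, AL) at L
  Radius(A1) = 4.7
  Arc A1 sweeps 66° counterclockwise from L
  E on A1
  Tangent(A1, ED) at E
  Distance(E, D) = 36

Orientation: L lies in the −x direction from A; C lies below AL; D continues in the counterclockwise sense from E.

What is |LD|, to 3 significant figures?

40.4

On A1, L sits at bearing 90° from C; a 66° counterclockwise sweep puts E at bearing 156°, so E = C + 4.7·(cos 156°, sin 156°) = (-33.4, -2.79). A1 meets ED tangentially, so CE is at right angles to ED, so ED runs along (−sin 156°, cos 156°); with |ED| = 36.0, D = (-48.0, -35.7). Then |LD| = |D − L| = 40.4.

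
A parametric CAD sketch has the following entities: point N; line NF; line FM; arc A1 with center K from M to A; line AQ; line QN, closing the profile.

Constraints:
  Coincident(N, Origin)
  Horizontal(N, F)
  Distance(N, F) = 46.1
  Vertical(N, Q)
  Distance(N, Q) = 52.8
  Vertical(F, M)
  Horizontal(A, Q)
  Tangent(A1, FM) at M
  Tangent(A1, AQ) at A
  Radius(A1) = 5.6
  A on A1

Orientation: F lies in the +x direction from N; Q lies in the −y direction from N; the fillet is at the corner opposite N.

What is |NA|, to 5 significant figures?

66.544

N is at the origin; NF is horizontal with |NF| = 46.1 and F on the +x side, so F = (46.100, 0.0000). NQ is vertical with |NQ| = 52.8 and Q on the −y side, so Q = (0.0000, -52.800). The virtual corner opposite N is at (46.100, -52.800). Tangency of A1 to FM means the radius KM is perpendicular to FM and A1 meets AQ tangentially, so KA is at right angles to AQ, with radius 5.6, so the center K sits 5.6 in from both sides at K = (40.500, -47.200). That places the tangent points at M = (46.100, -47.200) on FM and A = (40.500, -52.800) on AQ. Then |NA| = |A − N| = 66.544.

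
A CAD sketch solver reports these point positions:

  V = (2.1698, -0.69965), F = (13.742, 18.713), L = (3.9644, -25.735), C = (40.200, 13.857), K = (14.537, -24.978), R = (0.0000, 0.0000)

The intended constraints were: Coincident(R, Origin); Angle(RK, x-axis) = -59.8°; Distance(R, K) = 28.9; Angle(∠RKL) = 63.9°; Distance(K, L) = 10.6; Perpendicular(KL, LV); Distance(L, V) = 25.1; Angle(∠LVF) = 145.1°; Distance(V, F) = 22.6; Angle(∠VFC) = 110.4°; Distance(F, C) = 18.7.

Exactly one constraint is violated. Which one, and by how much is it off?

Distance(F, C) = 18.7 — off by 8.20.

R = (0.00, 0.00) ✓; RK at -59.80° ✓; |RK| = 28.90 ✓; ∠RKL = 63.90° ✓; |KL| = 10.60 ✓; ∠(KL, LV) = 90.00° ✓; |LV| = 25.10 ✓; ∠LVF = 145.1° ✓; |VF| = 22.60 ✓; ∠VFC = 110.4° ✓; |FC| = 26.90 ✗.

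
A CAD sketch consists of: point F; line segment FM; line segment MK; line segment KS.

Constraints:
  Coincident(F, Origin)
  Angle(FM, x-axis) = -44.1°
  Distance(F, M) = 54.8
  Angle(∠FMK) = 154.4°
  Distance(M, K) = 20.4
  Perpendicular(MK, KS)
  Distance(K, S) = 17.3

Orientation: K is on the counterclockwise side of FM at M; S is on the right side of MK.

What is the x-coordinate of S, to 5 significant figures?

53.210

F is at the origin; FM runs at -44.1° with length 54.8, so M = 54.8·(cos -44.1°, sin -44.1°) = (39.353, -38.136). ∠FMK = 154.4°, so MK runs at -44.1° + (180° − 154.4°) = -18.500° from the x-axis; with |MK| = 20.4, K = M + 20.4·(cos -18.500°, sin -18.500°) = (58.699, -44.609). MK ⟂ KS; with |KS| = 17.3 on the right of MK, S = K + 17.3·(-0.31730, -0.94832) = (53.210, -61.015). So S.x = 53.210.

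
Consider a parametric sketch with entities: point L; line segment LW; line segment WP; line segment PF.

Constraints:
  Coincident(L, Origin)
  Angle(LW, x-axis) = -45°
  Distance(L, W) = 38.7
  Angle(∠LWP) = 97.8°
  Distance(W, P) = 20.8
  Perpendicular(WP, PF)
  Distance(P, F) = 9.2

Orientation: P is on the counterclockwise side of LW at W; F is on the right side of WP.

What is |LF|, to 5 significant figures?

54.212

∠LWP = 97.8°, so WP runs at -45.0° + (180° − 97.8°) = 37.200° from the x-axis; with |WP| = 20.8, P = W + 20.8·(cos 37.200°, sin 37.200°) = (43.933, -14.789). WP is perpendicular to PF; with |PF| = 9.2 on the right of WP, F = P + 9.2·(0.60460, -0.79653) = (49.495, -22.117). Then |LF| = |F − L| = 54.212.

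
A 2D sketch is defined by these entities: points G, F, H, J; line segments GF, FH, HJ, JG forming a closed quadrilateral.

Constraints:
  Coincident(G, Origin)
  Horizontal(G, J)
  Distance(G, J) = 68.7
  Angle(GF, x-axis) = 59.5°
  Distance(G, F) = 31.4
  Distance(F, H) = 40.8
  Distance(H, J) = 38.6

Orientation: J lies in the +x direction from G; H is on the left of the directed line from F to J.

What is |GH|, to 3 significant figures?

66.5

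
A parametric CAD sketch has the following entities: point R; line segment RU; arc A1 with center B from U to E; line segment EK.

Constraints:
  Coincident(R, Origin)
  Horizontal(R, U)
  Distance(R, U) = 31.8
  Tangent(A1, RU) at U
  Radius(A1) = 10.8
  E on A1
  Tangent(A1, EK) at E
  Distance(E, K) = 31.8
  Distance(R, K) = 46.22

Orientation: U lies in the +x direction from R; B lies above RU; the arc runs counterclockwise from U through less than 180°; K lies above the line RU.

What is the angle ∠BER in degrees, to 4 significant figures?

16.54°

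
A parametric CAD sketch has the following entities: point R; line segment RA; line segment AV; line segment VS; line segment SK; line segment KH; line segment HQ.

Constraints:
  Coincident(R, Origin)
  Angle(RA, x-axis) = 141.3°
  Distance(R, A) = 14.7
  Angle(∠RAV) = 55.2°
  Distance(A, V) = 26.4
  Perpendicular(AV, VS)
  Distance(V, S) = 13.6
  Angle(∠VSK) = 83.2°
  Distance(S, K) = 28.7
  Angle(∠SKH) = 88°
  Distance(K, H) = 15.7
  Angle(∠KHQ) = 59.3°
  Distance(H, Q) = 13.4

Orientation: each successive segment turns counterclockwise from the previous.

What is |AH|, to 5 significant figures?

5.3221

∠VSK = 83.2° gives SK at 92.900° from the x-axis; with |SK| = 28.7, K = (-1.1514, 10.590). ∠SKH = 88.0° gives KH at -175.10° from the x-axis; with |KH| = 15.7, H = (-16.794, 9.2494). Then |AH| = |H − A| = 5.3221.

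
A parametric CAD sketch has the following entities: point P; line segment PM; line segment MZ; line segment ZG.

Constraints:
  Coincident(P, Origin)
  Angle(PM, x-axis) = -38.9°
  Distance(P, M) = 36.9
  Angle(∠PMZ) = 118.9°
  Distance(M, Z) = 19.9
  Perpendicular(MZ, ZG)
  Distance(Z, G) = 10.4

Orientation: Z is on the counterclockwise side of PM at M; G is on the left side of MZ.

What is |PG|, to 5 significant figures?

43.630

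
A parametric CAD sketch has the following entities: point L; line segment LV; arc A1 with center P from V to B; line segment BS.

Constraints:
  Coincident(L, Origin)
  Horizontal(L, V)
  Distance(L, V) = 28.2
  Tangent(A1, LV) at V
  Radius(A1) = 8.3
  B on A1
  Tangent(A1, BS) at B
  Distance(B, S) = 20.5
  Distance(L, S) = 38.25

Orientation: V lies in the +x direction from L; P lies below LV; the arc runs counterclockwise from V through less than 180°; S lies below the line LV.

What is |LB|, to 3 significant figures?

22.3

L is at the origin; L and V share the same y with |LV| = 28.2 and V on the +x side, so V = (28.2, 0.00). The tangent condition forces PV to be normal to LV, so P = V + (0, -8.3) = (28.2, -8.30). Since PB ⟂ BS (tangency), |PS| = √(8.3² + 20.5²) = 22.1 regardless of where B sits on A1. So S lies on both circle(L, 38.25) and circle(P, 22.1); the below-LV intersection is S = (23.8, -30.0). B is the foot of the tangent from S: B = (20.0, -9.81).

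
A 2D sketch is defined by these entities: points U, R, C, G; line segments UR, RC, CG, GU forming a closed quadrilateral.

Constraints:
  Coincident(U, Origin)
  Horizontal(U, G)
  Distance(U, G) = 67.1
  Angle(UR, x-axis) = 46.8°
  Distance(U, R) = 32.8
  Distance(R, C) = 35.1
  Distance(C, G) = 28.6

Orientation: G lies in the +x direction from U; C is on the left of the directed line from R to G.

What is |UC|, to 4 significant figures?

63.42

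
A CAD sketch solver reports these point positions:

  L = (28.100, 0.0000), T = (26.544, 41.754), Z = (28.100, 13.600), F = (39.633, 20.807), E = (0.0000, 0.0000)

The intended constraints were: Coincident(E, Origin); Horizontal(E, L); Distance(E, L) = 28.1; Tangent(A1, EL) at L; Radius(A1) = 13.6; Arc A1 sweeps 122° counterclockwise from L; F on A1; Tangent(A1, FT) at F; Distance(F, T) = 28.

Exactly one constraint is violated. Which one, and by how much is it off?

Distance(F, T) = 28 — off by 3.30.

E = (0.00, 0.00) ✓; E.y = 0.00, L.y = 0.00 ✓; |EL| = 28.10 ✓; ∠(ZL, LE) = 90.00° ✓; |ZL| = 13.60 ✓; bearing(Z→F) − bearing(Z→L) = 122.0° ✓; |ZF| = 13.60 ✓; ∠(ZF, FT) = 90.00° ✓; |FT| = 24.70 ✗.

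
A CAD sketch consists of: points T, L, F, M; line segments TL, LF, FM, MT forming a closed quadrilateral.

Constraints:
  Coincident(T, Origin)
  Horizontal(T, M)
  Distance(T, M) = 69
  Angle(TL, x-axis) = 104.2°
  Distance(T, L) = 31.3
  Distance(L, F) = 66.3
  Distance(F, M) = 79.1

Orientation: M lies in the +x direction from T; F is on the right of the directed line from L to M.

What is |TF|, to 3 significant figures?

35.7

T is at the origin; TM is horizontal with |TM| = 69.0 and M in +x, so M = (69.0, 0). TL runs at 104.2° with |TL| = 31.3, so L = (-7.68, 30.3). F is determined by |LF| = 66.3 and |FM| = 79.1 together: it lies at the intersection of circle(L, 66.3) and circle(M, 79.1). With |LM| = 82.5, the foot of the radical line on LM is 29.9 from L and the perpendicular offset is √(66.3² − 29.9²) = 59.2. Taking the right-of-LM solution: F = (-1.60, -35.7).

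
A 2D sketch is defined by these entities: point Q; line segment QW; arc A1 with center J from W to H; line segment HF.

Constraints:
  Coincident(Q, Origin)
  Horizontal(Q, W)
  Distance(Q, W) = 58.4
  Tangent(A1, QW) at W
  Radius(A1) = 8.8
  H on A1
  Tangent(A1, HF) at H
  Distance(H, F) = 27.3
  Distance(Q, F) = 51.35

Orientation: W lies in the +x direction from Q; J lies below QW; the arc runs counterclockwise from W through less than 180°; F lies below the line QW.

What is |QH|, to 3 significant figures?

50.5

Checks: Q.y = 0.00, W.y = 0.00 ✓; |JH| = 8.800 ✓; ∠(JH, HF) = 90.00° ✓; |HF| = 27.30 ✓; |QF| = 51.35 ✓.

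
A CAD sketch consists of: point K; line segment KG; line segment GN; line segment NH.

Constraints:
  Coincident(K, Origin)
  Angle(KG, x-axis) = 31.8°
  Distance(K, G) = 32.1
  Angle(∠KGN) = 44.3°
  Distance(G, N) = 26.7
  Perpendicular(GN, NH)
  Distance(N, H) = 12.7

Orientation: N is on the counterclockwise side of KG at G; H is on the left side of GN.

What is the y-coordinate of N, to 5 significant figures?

22.694

K is at the origin; KG runs at 31.8° with length 32.1, so G = 32.1·(cos 31.8°, sin 31.8°) = (27.282, 16.915). ∠KGN = 44.3°, so GN runs at 31.8° + (180° − 44.3°) = 167.50° from the x-axis; with |GN| = 26.7, N = G + 26.7·(cos 167.50°, sin 167.50°) = (1.2145, 22.694). So N.y = 22.694.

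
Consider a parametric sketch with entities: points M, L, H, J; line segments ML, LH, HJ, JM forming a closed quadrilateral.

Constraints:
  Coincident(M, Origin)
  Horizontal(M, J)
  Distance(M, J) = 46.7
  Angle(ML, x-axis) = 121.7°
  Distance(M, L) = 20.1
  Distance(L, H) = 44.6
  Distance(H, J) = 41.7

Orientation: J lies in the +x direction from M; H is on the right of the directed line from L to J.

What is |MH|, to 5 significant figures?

24.536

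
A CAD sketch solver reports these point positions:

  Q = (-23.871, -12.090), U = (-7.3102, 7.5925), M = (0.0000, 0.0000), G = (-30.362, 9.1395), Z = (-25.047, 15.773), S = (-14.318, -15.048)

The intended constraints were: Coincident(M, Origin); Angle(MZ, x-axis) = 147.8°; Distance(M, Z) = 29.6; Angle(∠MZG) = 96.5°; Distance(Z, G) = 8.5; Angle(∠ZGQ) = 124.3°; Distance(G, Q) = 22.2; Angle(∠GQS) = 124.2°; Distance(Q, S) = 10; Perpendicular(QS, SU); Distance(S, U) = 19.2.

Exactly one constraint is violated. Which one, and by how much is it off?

Distance(S, U) = 19.2 — off by 4.50.

M = (0.00, 0.00) ✓; MZ at 147.8° ✓; |MZ| = 29.60 ✓; ∠MZG = 96.50° ✓; |ZG| = 8.500 ✓; ∠ZGQ = 124.3° ✓; |GQ| = 22.20 ✓; ∠GQS = 124.2° ✓; |QS| = 10.00 ✓; ∠(QS, SU) = 90.01° ✓; |SU| = 23.70 ✗.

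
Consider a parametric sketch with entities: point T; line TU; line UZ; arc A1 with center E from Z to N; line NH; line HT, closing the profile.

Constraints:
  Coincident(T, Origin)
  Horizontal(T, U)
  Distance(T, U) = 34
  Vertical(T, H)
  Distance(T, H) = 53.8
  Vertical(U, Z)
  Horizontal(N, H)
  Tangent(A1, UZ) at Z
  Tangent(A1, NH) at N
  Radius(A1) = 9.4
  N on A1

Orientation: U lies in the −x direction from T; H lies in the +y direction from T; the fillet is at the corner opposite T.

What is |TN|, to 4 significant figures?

59.16

T is at the origin; T and U share the same y with |TU| = 34.0 and U on the −x side, so U = (-34.00, 0.000). T and H share the same x with |TH| = 53.8 and H on the +y side, so H = (0.000, 53.80). The virtual corner opposite T is at (-34.00, 53.80). Tangency of A1 to UZ means the radius EZ is perpendicular to UZ and tangency of A1 to NH means the radius EN is perpendicular to NH, with radius 9.4, so the center E sits 9.4 in from both sides at E = (-24.60, 44.40). That places the tangent points at Z = (-34.00, 44.40) on UZ and N = (-24.60, 53.80) on NH. Then |TN| = |N − T| = 59.16.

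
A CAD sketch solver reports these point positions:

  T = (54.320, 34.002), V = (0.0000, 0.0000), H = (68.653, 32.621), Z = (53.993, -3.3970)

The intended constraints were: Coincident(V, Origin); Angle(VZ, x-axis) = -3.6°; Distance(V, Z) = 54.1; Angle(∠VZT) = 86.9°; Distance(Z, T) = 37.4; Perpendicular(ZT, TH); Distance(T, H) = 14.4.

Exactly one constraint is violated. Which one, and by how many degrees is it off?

Perpendicular(ZT, TH) — off by 5.00°.

V = (0.00, 0.00) ✓; VZ at -3.600° ✓; |VZ| = 54.10 ✓; ∠VZT = 86.90° ✓; |ZT| = 37.40 ✓; ∠(ZT, TH) = 95.00° ✗; |TH| = 14.40 ✓.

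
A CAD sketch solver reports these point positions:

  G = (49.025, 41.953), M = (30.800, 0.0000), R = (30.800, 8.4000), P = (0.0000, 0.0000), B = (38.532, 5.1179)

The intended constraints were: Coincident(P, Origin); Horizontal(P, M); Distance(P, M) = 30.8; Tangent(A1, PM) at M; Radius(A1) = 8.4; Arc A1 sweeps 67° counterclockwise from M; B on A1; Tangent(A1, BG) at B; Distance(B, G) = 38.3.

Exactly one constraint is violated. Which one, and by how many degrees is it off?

Tangent(A1, BG) at B — off by 7.10°.

P = (0.00, 0.00) ✓; P.y = 0.00, M.y = 0.00 ✓; |PM| = 30.80 ✓; ∠(RM, MP) = 90.00° ✓; |RM| = 8.400 ✓; bearing(R→B) − bearing(R→M) = 67.00° ✓; |RB| = 8.400 ✓; ∠(RB, BG) = 82.90° ✗; |BG| = 38.30 ✓.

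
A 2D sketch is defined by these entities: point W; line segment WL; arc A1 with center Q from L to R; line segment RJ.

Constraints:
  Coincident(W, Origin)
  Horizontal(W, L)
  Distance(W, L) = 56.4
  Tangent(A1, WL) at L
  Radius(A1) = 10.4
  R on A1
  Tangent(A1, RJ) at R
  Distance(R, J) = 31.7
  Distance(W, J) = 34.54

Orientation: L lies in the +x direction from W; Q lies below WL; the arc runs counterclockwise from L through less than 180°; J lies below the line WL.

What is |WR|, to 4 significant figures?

49.68

Checks: |QL| = 10.40 ✓; |QR| = 10.40 ✓; ∠(QR, RJ) = 90.00° ✓; |RJ| = 31.70 ✓; |WJ| = 34.54 ✓.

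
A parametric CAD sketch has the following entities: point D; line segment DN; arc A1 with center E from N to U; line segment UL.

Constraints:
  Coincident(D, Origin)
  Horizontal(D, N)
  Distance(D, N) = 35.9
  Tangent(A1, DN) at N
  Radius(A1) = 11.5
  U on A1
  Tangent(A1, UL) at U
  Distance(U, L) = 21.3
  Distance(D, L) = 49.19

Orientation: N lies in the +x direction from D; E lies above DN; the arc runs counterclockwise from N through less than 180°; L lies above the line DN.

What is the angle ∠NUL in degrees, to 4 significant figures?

118.5°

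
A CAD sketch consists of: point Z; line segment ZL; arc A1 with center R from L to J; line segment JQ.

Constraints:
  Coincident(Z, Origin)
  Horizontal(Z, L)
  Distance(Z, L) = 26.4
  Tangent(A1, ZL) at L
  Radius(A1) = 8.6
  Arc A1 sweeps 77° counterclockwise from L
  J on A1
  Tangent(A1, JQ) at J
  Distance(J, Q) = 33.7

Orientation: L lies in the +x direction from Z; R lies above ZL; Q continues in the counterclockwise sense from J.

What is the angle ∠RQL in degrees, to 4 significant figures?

5.315°

Z is at the origin; ZL is horizontal with |ZL| = 26.4 and L on the +x side, so L = (26.40, 0.000). A1 meets ZL tangentially, so RL is at right angles to ZL, so R = L + (0, 8.6) = (26.40, 8.600). On A1, L sits at bearing -90° from R; a 77° counterclockwise sweep puts J at bearing -13°, so J = R + 8.6·(cos -13°, sin -13°) = (34.78, 6.665). Tangency of A1 to JQ means the radius RJ is perpendicular to JQ, so JQ runs along (−sin -13°, cos -13°); with |JQ| = 33.7, Q = (42.36, 39.50). Then cos ∠RQL = QR·QL / (|QR||QL|), giving 5.315°.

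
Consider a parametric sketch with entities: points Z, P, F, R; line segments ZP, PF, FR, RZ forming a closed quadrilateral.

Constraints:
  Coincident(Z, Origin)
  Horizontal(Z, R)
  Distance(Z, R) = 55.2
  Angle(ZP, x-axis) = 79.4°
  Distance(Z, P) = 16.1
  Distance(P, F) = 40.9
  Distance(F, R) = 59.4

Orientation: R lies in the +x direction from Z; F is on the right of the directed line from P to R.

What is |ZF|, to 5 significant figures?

25.078

Z is at the origin; ZR is horizontal with |ZR| = 55.2 and R in +x, so R = (55.2, 0). ZP runs at 79.4° with |ZP| = 16.1, so P = (2.9616, 15.825). F is determined by |PF| = 40.9 and |FR| = 59.4 together: it lies at the intersection of circle(P, 40.9) and circle(R, 59.4). With |PR| = 54.583, the foot of the radical line on PR is 10.294 from P and the perpendicular offset is √(40.9² − 10.294²) = 39.583. Taking the right-of-PR solution: F = (1.3369, -25.042).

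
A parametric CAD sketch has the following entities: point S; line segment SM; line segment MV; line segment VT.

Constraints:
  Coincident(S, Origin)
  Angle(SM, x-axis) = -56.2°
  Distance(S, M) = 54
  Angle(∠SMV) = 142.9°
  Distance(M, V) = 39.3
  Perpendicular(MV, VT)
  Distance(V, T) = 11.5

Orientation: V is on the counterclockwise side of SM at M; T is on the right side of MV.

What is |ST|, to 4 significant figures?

93.42

S is at the origin; SM runs at -56.2° with length 54.0, so M = 54.0·(cos -56.2°, sin -56.2°) = (30.04, -44.87). ∠SMV = 142.9°, so MV runs at -56.2° + (180° − 142.9°) = -19.10° from the x-axis; with |MV| = 39.3, V = M + 39.3·(cos -19.10°, sin -19.10°) = (67.18, -57.73). The perpendicularity gives VT at right angles to MV; with |VT| = 11.5 on the right of MV, T = V + 11.5·(-0.3272, -0.9449) = (63.41, -68.60). Then |ST| = |T − S| = 93.42.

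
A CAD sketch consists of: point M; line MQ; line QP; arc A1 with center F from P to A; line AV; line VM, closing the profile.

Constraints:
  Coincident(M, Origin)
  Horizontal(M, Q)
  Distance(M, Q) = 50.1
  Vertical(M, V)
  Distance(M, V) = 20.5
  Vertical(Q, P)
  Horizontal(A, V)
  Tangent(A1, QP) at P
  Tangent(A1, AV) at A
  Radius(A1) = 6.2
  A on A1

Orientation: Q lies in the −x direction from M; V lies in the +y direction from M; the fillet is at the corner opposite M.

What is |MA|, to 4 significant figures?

48.45

The virtual corner opposite M is at (-50.10, 20.50). Tangency of A1 to QP means the radius FP is perpendicular to QP and the tangent condition forces FA to be normal to AV, with radius 6.2, so the center F sits 6.2 in from both sides at F = (-43.90, 14.30). That places the tangent points at P = (-50.10, 14.30) on QP and A = (-43.90, 20.50) on AV. Then |MA| = |A − M| = 48.45.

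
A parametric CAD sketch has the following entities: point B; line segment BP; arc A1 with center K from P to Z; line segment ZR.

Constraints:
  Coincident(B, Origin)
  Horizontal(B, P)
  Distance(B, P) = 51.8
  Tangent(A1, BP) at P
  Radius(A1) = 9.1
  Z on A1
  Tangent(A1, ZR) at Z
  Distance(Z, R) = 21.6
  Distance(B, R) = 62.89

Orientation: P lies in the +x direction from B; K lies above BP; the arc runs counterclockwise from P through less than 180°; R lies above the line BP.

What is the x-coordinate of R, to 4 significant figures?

53.87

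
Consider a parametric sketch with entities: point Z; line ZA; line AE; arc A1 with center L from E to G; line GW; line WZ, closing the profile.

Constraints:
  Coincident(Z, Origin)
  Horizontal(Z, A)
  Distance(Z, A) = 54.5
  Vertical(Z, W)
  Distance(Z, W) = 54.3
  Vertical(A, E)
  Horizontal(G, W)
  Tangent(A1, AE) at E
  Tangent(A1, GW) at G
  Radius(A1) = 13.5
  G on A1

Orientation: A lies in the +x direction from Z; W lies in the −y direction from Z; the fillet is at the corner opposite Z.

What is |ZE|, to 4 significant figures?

68.08

Z is at the origin; Z and A share the same y with |ZA| = 54.5 and A on the +x side, so A = (54.50, 0.000). ZW is vertical with |ZW| = 54.3 and W on the −y side, so W = (0.000, -54.30). The virtual corner opposite Z is at (54.50, -54.30). The tangent condition forces LE to be normal to AE and the tangent condition forces LG to be normal to GW, with radius 13.5, so the center L sits 13.5 in from both sides at L = (41.00, -40.80). That places the tangent points at E = (54.50, -40.80) on AE and G = (41.00, -54.30) on GW. Then |ZE| = |E − Z| = 68.08.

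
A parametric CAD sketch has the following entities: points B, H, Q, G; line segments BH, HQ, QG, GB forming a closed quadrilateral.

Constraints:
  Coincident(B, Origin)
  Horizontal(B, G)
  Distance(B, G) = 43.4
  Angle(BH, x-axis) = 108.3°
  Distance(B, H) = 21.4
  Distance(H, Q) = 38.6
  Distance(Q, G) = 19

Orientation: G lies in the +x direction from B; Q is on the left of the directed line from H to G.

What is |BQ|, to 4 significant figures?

34.79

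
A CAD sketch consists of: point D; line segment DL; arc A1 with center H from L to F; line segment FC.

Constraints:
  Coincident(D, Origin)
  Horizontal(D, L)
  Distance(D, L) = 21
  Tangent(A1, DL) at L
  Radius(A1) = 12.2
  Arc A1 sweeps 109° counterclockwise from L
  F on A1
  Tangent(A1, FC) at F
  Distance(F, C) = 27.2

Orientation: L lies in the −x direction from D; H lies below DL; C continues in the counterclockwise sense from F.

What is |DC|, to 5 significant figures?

48.120

On A1, L sits at bearing 90° from H; a 109° counterclockwise sweep puts F at bearing 199°, so F = H + 12.2·(cos 199°, sin 199°) = (-32.535, -16.172). Since A1 is tangent to FC there, HF ⟂ FC, so FC runs along (−sin 199°, cos 199°); with |FC| = 27.2, C = (-23.680, -41.890). Then |DC| = |C − D| = 48.120.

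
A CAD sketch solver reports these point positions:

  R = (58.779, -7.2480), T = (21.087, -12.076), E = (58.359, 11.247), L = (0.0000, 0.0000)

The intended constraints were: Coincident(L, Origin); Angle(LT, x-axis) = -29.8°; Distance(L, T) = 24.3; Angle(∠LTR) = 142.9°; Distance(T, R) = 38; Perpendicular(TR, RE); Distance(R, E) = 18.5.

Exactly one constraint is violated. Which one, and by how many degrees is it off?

Perpendicular(TR, RE) — off by 6.00°.

L = (0.00, 0.00) ✓; LT at -29.80° ✓; |LT| = 24.30 ✓; ∠LTR = 142.9° ✓; |TR| = 38.00 ✓; ∠(TR, RE) = 84.00° ✗; |RE| = 18.50 ✓.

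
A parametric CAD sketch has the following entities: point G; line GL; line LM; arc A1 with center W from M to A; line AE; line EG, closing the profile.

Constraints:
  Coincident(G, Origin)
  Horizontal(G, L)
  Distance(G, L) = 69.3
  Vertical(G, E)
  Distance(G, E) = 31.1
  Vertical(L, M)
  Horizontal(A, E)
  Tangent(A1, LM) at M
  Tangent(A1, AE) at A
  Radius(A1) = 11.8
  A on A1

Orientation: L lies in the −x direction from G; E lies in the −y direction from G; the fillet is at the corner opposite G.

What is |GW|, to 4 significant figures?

60.65

G and E share the same x with |GE| = 31.1 and E on the −y side, so E = (0.000, -31.10). The virtual corner opposite G is at (-69.30, -31.10). The tangent condition forces WM to be normal to LM and the tangent condition forces WA to be normal to AE, with radius 11.8, so the center W sits 11.8 in from both sides at W = (-57.50, -19.30). Then |GW| = |W − G| = 60.65.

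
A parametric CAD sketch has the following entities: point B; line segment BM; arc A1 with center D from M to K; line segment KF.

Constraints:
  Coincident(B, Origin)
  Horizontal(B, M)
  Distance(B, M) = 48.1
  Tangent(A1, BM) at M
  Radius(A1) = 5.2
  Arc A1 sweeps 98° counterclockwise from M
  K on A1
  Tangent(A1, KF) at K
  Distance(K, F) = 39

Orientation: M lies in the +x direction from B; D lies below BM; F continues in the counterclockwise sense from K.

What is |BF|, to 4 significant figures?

65.76

B is at the origin; BM is horizontal with |BM| = 48.1 and M on the +x side, so M = (48.10, 0.000). Since A1 is tangent to BM there, DM ⟂ BM, so D = M + (0, -5.2) = (48.10, -5.200). On A1, M sits at bearing 90° from D; a 98° counterclockwise sweep puts K at bearing 188°, so K = D + 5.2·(cos 188°, sin 188°) = (42.95, -5.924). A1 meets KF tangentially, so DK is at right angles to KF, so KF runs along (−sin 188°, cos 188°); with |KF| = 39.0, F = (48.38, -44.54). Then |BF| = |F − B| = 65.76.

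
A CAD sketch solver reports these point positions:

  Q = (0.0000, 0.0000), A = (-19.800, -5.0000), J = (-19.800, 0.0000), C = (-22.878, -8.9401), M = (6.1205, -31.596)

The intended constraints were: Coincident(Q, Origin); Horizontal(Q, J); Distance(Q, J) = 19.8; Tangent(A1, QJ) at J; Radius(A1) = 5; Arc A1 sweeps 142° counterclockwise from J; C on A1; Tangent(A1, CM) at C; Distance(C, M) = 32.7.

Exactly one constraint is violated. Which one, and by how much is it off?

Distance(C, M) = 32.7 — off by 4.10.

Q = (0.00, 0.00) ✓; Q.y = 0.00, J.y = 0.00 ✓; |QJ| = 19.80 ✓; ∠(AJ, JQ) = 90.00° ✓; |AJ| = 5.000 ✓; bearing(A→C) − bearing(A→J) = 142.0° ✓; |AC| = 5.000 ✓; ∠(AC, CM) = 90.00° ✓; |CM| = 36.80 ✗.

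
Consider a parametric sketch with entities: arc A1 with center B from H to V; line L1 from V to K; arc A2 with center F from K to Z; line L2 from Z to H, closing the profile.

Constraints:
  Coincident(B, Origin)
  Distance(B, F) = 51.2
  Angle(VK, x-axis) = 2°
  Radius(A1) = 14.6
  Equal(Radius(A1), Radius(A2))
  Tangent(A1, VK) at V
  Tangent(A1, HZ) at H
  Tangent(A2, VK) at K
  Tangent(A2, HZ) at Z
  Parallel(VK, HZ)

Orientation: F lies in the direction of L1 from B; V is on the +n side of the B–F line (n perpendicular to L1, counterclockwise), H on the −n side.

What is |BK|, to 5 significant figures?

53.241

The slot axis is L1's direction at 2.0°, so u = (cos 2.0°, sin 2.0°) = (0.99939, 0.034899) and n = (−sin 2.0°, cos 2.0°) = (-0.034899, 0.99939). B is at the origin and F lies 51.2 along u from B, so F = 51.2·u = (51.169, 1.7869). Tangency of A1 to both parallel lines with radius 14.6 puts V and H at B ± 14.6·n: V = (-0.50953, 14.591), H = (0.50953, -14.591). Equal radii place K and Z the same way about F: K = F + 14.6·n = (50.659, 16.378), Z = F − 14.6·n = (51.678, -12.804). Then |BK| = |K − B| = 53.241.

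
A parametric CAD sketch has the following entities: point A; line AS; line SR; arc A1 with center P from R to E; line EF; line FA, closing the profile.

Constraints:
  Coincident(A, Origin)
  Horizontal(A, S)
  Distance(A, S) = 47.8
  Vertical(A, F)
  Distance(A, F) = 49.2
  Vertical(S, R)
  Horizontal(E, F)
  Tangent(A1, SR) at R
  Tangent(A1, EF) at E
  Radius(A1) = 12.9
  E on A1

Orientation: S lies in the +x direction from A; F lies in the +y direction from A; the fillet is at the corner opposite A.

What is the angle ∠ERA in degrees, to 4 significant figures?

82.21°

The virtual corner opposite A is at (47.80, 49.20). Tangency of A1 to SR means the radius PR is perpendicular to SR and tangency of A1 to EF means the radius PE is perpendicular to EF, with radius 12.9, so the center P sits 12.9 in from both sides at P = (34.90, 36.30). That places the tangent points at R = (47.80, 36.30) on SR and E = (34.90, 49.20) on EF. Then cos ∠ERA = RE·RA / (|RE||RA|), giving 82.21°.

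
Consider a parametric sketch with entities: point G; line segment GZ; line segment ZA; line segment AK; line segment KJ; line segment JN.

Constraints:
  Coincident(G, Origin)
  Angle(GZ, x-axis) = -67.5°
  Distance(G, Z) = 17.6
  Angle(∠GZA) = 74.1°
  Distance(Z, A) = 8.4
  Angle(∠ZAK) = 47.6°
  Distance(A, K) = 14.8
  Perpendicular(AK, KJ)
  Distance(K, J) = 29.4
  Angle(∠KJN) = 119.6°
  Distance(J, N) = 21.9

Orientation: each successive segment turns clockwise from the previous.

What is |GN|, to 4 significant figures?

52.60

G is at the origin; GZ runs at -67.5° with length 17.6, so Z = (6.735, -16.26). ∠GZA = 74.1° gives ZA at -173.4° from the x-axis; with |ZA| = 8.4, A = (-1.609, -17.23). ∠ZAK = 47.6° gives AK at 54.20° from the x-axis; with |AK| = 14.8, K = (7.048, -5.222). AK ⟂ KJ, so KJ runs at -35.80°; with |KJ| = 29.4, J = (30.89, -22.42). ∠KJN = 119.6° gives JN at -96.20° from the x-axis; with |JN| = 21.9, N = (28.53, -44.19). Then |GN| = |N − G| = 52.60.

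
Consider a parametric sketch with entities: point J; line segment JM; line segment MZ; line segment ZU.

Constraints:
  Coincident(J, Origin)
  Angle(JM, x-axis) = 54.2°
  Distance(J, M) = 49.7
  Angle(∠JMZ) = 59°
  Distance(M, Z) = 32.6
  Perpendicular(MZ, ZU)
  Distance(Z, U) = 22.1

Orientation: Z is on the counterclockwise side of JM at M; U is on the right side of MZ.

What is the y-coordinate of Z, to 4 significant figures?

43.04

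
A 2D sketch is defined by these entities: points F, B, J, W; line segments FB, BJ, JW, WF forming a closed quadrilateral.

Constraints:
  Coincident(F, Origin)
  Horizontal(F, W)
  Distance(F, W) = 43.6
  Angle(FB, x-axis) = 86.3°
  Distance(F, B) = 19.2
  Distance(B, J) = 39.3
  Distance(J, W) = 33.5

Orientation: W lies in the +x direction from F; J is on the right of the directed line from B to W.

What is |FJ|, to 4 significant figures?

23.20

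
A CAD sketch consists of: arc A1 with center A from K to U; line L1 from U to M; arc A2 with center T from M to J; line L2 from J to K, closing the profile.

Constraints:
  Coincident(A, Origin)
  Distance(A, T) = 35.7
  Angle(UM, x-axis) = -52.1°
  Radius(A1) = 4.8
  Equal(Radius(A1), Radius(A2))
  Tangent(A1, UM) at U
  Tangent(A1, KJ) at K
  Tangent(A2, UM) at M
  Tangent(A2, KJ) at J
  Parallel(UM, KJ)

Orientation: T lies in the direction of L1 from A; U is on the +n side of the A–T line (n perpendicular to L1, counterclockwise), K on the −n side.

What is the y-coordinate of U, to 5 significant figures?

2.9486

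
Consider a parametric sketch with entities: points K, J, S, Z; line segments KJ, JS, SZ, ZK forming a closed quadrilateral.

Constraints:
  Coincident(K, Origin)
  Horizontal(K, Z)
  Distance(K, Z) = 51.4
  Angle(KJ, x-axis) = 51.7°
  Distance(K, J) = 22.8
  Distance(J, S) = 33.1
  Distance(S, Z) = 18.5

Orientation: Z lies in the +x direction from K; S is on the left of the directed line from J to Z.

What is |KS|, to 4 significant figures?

50.55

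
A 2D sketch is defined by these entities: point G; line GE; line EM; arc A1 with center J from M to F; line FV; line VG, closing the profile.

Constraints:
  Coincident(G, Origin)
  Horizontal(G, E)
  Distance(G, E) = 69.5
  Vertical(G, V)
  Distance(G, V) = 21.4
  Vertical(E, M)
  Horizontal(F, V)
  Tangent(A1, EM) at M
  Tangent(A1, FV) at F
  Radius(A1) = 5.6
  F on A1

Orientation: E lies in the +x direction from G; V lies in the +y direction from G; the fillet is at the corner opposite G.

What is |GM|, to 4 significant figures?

71.27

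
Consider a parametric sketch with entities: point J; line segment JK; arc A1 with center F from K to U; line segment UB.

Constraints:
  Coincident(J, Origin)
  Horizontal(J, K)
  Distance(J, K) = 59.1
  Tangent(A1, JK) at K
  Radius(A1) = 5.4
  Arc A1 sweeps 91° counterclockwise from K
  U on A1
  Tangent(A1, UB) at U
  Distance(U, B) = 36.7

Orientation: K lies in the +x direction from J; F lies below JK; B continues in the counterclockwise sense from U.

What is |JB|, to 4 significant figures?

68.80

J is at the origin; J and K share the same y with |JK| = 59.1 and K on the +x side, so K = (59.10, 0.000). A1 meets JK tangentially, so FK is at right angles to JK, so F = K + (0, -5.4) = (59.10, -5.400). On A1, K sits at bearing 90° from F; a 91° counterclockwise sweep puts U at bearing 181°, so U = F + 5.4·(cos 181°, sin 181°) = (53.70, -5.494). A1 meets UB tangentially, so FU is at right angles to UB, so UB runs along (−sin 181°, cos 181°); with |UB| = 36.7, B = (54.34, -42.19). Then |JB| = |B − J| = 68.80.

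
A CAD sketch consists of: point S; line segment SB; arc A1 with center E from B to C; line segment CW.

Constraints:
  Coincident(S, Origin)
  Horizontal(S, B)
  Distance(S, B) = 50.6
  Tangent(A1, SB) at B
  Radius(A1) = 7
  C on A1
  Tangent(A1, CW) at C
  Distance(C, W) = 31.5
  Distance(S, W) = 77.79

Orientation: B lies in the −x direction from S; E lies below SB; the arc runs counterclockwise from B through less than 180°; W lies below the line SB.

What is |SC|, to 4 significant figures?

57.01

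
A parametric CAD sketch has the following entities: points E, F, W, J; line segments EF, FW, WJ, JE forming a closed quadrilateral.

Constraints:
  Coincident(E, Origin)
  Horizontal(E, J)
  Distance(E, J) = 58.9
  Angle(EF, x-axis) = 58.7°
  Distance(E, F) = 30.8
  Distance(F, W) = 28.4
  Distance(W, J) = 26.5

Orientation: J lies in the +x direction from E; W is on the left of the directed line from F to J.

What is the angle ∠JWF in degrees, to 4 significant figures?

132.9°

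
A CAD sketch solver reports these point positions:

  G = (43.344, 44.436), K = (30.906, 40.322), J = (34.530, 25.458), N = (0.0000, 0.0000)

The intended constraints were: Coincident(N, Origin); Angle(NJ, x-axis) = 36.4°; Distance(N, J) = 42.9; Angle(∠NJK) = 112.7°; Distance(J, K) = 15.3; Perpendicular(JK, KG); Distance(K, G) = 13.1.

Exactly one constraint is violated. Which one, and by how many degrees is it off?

Perpendicular(JK, KG) — off by 4.60°.

N = (0.00, 0.00) ✓; NJ at 36.40° ✓; |NJ| = 42.90 ✓; ∠NJK = 112.7° ✓; |JK| = 15.30 ✓; ∠(JK, KG) = 85.40° ✗; |KG| = 13.10 ✓.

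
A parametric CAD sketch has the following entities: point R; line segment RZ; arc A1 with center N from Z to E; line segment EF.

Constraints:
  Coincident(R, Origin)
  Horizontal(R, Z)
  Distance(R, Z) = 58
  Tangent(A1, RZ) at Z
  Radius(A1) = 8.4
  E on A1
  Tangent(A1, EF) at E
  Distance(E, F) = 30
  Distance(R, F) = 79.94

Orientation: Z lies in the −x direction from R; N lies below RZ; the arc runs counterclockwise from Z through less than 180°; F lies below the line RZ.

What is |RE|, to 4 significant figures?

66.67

Checks: |NE| = 8.400 ✓; ∠(NE, EF) = 90.00° ✓; |EF| = 30.00 ✓; |RF| = 79.94 ✓.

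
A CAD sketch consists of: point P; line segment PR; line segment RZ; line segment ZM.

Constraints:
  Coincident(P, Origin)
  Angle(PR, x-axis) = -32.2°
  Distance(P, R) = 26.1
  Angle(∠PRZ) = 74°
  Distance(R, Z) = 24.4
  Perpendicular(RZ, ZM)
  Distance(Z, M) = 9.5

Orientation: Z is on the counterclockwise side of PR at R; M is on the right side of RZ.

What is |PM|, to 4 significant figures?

38.63

P is at the origin; PR runs at -32.2° with length 26.1, so R = 26.1·(cos -32.2°, sin -32.2°) = (22.09, -13.91). ∠PRZ = 74.0°, so RZ runs at -32.2° + (180° − 74.0°) = 73.80° from the x-axis; with |RZ| = 24.4, Z = R + 24.4·(cos 73.80°, sin 73.80°) = (28.89, 9.523). RZ ⟂ ZM; with |ZM| = 9.5 on the right of RZ, M = Z + 9.5·(0.9603, -0.2790) = (38.02, 6.873). Then |PM| = |M − P| = 38.63.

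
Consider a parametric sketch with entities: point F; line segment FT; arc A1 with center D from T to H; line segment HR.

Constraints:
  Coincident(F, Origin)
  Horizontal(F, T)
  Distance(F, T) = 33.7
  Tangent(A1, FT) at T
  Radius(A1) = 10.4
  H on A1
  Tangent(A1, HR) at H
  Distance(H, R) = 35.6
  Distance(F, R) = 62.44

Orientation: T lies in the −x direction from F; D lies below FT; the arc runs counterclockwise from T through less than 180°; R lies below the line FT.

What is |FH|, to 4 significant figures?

45.46

F is at the origin; FT is horizontal with |FT| = 33.7 and T on the −x side, so T = (-33.70, 0.000). Tangency of A1 to FT means the radius DT is perpendicular to FT, so D = T + (0, -10.4) = (-33.70, -10.40). Since DH ⟂ HR (tangency), |DR| = √(10.4² + 35.6²) = 37.09 regardless of where H sits on A1. So R lies on both circle(F, 62.44) and circle(D, 37.09); the below-FT intersection is R = (-41.49, -46.66). H is the foot of the tangent from R: H = (-44.07, -11.15).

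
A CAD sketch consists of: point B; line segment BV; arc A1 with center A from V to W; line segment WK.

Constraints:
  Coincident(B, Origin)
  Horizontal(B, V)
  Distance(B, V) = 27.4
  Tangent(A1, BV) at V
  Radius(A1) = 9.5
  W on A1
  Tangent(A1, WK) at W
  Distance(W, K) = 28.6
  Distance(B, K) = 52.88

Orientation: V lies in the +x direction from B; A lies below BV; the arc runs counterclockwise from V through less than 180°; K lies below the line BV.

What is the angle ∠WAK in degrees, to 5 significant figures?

71.625°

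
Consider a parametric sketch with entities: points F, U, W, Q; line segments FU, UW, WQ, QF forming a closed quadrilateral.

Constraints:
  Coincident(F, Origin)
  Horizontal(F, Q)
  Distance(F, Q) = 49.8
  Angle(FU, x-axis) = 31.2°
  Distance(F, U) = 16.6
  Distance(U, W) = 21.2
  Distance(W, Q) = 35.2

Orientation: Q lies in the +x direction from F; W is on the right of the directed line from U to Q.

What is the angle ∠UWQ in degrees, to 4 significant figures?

76.55°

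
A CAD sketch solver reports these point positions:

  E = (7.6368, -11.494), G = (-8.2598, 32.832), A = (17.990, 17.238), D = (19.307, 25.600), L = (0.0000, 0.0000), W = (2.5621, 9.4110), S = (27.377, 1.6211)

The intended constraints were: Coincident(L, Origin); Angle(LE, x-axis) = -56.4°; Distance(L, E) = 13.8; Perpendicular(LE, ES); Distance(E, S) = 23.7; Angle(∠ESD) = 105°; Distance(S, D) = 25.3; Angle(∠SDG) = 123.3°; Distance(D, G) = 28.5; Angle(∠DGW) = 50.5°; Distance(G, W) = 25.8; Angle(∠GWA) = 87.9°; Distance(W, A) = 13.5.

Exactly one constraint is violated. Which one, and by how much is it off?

Distance(W, A) = 13.5 — off by 3.80.

L = (0.00, 0.00) ✓; LE at -56.40° ✓; |LE| = 13.80 ✓; ∠(LE, ES) = 90.00° ✓; |ES| = 23.70 ✓; ∠ESD = 105.0° ✓; |SD| = 25.30 ✓; ∠SDG = 123.3° ✓; |DG| = 28.50 ✓; ∠DGW = 50.50° ✓; |GW| = 25.80 ✓; ∠GWA = 87.90° ✓; |WA| = 17.30 ✗.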